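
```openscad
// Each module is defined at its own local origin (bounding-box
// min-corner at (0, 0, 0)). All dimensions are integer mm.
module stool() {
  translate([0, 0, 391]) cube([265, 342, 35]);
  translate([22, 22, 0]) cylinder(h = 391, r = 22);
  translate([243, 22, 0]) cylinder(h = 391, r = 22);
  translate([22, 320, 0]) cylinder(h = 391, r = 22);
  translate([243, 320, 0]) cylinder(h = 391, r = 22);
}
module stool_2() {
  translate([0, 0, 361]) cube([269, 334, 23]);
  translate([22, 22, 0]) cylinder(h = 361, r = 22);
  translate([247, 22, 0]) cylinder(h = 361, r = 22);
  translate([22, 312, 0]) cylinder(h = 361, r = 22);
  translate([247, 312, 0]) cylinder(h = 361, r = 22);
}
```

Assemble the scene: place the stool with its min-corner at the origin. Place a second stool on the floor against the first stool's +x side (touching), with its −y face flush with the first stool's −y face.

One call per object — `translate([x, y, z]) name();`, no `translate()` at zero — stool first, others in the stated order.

stool();
translate([265, 0, 0]) stool_2();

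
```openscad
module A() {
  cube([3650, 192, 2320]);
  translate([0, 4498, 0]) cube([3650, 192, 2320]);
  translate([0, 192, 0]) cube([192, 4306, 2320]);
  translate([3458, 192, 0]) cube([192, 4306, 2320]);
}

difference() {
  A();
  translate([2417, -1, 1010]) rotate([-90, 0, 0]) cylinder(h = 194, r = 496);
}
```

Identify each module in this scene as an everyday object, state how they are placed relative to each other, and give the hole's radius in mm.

A is a house frame. The house frame has a circular hole through its front wall. The hole's radius is 496 mm.

The subtracted cylinder has r = 496 mm.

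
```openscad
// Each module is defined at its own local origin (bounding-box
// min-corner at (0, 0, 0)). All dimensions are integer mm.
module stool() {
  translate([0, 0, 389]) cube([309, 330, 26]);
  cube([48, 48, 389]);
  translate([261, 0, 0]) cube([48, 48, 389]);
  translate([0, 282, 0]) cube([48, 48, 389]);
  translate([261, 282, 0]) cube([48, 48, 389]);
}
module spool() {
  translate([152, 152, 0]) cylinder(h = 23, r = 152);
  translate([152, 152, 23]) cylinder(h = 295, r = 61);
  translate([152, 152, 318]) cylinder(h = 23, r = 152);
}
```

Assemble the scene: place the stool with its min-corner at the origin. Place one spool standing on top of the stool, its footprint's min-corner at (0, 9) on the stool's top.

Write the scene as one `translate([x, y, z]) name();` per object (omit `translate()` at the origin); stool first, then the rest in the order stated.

stool();
translate([0, 9, 415]) spool();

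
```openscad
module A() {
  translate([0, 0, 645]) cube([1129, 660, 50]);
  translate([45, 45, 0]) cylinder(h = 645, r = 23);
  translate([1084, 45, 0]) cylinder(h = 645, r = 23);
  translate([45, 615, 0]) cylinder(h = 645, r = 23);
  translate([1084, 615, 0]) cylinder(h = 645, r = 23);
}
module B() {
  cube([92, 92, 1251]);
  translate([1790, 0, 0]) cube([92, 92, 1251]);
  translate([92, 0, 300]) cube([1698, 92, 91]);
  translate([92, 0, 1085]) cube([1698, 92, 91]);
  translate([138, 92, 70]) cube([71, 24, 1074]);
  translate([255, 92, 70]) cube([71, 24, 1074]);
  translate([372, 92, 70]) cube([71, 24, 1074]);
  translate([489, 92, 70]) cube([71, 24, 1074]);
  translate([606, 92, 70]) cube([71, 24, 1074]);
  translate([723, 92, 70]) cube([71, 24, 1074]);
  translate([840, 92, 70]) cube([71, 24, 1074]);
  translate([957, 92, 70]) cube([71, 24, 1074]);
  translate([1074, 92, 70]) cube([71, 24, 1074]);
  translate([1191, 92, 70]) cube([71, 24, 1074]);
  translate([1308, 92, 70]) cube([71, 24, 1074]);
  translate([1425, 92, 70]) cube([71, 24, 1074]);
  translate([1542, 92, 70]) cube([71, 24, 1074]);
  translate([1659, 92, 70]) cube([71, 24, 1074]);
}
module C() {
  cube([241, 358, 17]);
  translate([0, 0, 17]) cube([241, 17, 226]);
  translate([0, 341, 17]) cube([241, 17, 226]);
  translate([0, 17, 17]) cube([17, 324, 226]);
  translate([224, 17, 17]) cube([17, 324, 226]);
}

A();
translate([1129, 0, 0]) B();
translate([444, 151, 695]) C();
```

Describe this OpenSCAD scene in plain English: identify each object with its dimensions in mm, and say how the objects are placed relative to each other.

A is a table: top 1129 mm (x) × 660 mm (y), 50 mm thick, upper face at z = 695 mm, on four round legs of 46 mm diameter, each leg's bounding box inset 22 mm from the nearest pair of top edges, running from z = 0 to the bottom of the top.

B is a fence section. Two 92×92 mm posts, 1251 mm tall, stand on the floor with a clear span of 1698 mm between their inner faces. Two horizontal rails of 92×91 mm section span the gap between the posts with their undersides at z = 300 mm and z = 1085 mm, flush with the posts' −y face. 14 pickets, each 71 mm wide, 24 mm thick and 1074 mm tall, are fixed to the +y face of the rails with their bottoms at z = 70 mm, evenly spaced across the span with equal gaps (rounded down to the nearest mm) at the −x end and between each pair — any rounding remainder accumulates at the +x end.

C is an open storage box with external size 241×358×243 mm and wall thickness 17 mm (the base is also 17 mm thick). The base covers the whole footprint; the four walls stand on the base, with the y-facing walls full-width and the x-facing walls fitting between their inner faces.

The fence section is against the table's +x side, with their −y faces flush. The open box is on top of the table, centred.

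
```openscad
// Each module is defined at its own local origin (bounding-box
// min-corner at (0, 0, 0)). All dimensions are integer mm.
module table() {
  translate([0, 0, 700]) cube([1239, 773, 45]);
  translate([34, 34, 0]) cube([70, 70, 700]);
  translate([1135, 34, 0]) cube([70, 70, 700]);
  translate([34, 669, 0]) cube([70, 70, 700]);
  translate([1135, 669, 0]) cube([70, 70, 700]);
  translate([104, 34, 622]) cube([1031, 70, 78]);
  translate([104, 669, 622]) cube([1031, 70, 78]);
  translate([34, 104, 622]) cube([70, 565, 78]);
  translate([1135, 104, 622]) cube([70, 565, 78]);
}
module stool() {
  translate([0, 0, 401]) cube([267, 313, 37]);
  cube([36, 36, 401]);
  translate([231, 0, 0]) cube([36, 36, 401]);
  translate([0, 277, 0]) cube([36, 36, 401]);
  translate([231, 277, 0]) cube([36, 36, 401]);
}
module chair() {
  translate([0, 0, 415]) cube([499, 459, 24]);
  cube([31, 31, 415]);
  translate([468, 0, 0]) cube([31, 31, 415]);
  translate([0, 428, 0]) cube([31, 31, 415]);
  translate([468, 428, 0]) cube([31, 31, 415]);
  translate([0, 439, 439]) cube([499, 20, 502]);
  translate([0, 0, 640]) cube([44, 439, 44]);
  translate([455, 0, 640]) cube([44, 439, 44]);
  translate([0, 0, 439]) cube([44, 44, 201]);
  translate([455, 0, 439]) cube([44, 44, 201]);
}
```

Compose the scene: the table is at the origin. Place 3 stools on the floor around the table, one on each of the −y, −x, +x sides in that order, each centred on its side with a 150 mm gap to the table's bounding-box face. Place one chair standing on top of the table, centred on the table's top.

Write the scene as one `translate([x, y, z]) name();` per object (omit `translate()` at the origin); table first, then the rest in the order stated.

table();
translate([486, -463, 0]) stool();
translate([-417, 230, 0]) stool();
translate([1389, 230, 0]) stool();
translate([370, 157, 745]) chair();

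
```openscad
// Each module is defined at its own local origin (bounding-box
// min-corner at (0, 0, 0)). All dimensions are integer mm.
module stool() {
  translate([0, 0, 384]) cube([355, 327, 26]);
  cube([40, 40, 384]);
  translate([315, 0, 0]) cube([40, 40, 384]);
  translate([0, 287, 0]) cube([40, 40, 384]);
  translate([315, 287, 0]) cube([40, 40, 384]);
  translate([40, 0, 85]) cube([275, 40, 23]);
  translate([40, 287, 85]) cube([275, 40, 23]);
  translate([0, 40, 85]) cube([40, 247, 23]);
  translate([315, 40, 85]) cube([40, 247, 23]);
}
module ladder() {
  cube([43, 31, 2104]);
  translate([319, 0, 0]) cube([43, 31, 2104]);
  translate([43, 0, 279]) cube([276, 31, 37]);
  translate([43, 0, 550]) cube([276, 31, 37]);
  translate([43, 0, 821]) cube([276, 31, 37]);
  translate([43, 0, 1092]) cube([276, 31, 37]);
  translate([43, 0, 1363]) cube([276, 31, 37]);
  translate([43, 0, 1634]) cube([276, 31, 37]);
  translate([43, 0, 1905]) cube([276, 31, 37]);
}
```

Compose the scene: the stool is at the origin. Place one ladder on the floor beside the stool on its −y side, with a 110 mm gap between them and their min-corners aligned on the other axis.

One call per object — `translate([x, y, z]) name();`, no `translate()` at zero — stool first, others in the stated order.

stool();
translate([0, -141, 0]) ladder();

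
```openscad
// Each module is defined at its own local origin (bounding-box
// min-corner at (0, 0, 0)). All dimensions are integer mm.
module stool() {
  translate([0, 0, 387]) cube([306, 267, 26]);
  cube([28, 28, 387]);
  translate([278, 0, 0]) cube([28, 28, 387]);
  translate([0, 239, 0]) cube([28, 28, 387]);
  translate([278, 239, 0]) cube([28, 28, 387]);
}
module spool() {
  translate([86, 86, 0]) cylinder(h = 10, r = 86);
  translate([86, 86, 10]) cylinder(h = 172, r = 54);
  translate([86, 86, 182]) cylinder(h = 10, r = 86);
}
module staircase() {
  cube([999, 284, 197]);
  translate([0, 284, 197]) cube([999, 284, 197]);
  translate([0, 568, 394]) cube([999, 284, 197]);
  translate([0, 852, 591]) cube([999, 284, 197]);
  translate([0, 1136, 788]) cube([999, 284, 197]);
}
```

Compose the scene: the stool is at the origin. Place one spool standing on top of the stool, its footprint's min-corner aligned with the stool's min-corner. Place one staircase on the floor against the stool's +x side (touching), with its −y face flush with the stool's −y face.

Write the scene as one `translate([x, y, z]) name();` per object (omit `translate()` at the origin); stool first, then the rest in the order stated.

stool();
translate([0, 0, 413]) spool();
translate([306, 0, 0]) staircase();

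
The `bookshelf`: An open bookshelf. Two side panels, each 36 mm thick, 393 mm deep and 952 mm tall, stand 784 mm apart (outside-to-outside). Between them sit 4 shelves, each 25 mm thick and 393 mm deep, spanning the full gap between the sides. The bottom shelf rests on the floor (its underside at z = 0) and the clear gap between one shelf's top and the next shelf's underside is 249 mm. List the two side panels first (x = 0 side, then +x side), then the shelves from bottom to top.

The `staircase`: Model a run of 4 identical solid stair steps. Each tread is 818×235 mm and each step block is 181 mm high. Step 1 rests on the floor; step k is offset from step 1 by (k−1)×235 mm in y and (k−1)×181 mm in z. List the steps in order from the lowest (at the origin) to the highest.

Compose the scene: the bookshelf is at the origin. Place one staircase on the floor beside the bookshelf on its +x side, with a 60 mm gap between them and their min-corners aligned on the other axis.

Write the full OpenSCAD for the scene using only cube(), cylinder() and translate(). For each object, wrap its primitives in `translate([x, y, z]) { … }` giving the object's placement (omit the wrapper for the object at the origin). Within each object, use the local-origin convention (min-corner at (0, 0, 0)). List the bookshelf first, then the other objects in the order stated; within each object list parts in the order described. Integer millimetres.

cube([36, 393, 952]);
translate([748, 0, 0]) cube([36, 393, 952]);
translate([36, 0, 0]) cube([712, 393, 25]);
translate([36, 0, 274]) cube([712, 393, 25]);
translate([36, 0, 548]) cube([712, 393, 25]);
translate([36, 0, 822]) cube([712, 393, 25]);
translate([844, 0, 0]) {
  cube([818, 235, 181]);
  translate([0, 235, 181]) cube([818, 235, 181]);
  translate([0, 470, 362]) cube([818, 235, 181]);
  translate([0, 705, 543]) cube([818, 235, 181]);
}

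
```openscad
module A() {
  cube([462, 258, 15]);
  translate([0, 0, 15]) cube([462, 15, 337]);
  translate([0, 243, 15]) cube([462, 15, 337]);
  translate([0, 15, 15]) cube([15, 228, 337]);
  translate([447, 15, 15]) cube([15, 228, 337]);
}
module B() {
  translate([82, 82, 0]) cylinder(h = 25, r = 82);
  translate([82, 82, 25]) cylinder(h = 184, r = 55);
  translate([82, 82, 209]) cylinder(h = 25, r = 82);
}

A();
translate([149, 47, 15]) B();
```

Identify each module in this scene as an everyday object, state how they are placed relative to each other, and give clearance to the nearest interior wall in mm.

A is an open box. B is a spool. The spool sits inside the open box, centred. The clearance to the nearest interior wall is 32 mm.

Clearances: x = 134, y = 32; minimum 32 mm.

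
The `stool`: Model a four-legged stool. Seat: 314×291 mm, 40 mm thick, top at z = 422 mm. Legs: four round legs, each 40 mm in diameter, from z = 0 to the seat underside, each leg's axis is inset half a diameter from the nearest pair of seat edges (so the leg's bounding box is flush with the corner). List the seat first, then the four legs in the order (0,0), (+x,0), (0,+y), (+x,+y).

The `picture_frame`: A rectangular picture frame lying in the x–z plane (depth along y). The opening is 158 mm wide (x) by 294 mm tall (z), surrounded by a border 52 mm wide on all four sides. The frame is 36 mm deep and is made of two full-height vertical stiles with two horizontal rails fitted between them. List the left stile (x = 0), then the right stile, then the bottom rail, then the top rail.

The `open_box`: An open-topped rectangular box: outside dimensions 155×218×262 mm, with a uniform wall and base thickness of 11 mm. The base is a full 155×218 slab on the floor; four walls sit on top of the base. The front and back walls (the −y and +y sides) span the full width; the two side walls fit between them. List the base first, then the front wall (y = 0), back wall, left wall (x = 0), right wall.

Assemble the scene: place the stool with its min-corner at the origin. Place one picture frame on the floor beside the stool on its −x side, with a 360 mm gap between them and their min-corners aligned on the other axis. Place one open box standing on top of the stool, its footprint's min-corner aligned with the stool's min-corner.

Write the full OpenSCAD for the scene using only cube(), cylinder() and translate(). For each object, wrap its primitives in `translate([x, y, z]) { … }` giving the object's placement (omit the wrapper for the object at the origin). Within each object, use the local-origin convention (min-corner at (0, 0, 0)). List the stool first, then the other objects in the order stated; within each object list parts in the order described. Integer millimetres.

translate([0, 0, 382]) cube([314, 291, 40]);
translate([20, 20, 0]) cylinder(h = 382, r = 20);
translate([294, 20, 0]) cylinder(h = 382, r = 20);
translate([20, 271, 0]) cylinder(h = 382, r = 20);
translate([294, 271, 0]) cylinder(h = 382, r = 20);
translate([-622, 0, 0]) {
  cube([52, 36, 398]);
  translate([210, 0, 0]) cube([52, 36, 398]);
  translate([52, 0, 0]) cube([158, 36, 52]);
  translate([52, 0, 346]) cube([158, 36, 52]);
}
translate([0, 0, 422]) {
  cube([155, 218, 11]);
  translate([0, 0, 11]) cube([155, 11, 251]);
  translate([0, 207, 11]) cube([155, 11, 251]);
  translate([0, 11, 11]) cube([11, 196, 251]);
  translate([144, 11, 11]) cube([11, 196, 251]);
}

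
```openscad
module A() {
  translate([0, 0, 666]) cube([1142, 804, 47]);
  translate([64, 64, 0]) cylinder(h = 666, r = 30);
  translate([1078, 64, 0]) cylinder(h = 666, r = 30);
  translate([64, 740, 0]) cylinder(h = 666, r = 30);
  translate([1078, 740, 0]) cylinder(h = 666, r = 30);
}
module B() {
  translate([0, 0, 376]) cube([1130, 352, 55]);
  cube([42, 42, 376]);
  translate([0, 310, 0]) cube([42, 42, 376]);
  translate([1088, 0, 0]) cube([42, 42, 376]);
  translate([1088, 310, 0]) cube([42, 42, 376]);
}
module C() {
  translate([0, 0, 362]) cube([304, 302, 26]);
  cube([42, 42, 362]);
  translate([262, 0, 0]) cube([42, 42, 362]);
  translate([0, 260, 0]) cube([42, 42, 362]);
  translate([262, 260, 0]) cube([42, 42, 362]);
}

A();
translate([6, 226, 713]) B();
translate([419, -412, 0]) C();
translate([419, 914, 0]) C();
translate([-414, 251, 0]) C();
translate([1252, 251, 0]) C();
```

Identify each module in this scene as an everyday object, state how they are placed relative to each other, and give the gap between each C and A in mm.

A is a table. B is a bench. C is a stool. The bench is on top of the table, centred. Four stools sit around the table at the −y, +y, −x, +x sides. The gap between each stool and the table is 110 mm.

Each stool's nearest face is 110 mm from the table's bounding box.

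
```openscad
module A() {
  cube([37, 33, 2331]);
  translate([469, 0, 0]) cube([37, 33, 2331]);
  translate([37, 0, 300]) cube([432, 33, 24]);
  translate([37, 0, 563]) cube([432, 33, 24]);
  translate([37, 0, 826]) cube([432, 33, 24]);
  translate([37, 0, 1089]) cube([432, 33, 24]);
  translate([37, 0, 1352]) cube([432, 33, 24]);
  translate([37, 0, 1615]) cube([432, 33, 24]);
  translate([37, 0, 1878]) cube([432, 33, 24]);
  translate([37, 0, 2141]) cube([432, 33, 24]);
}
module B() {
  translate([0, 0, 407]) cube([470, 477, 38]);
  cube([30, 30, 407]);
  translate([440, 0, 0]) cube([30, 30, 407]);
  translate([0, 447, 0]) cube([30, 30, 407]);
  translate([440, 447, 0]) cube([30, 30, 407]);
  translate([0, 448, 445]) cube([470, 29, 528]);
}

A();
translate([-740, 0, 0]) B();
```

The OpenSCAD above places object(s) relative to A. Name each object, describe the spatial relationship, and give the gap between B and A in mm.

A is a ladder. B is a chair. The chair is on the floor beside the ladder on its −x side. The gap between the chair and the ladder is 270 mm.

The chair's nearest face is 270 mm from the ladder's −x face.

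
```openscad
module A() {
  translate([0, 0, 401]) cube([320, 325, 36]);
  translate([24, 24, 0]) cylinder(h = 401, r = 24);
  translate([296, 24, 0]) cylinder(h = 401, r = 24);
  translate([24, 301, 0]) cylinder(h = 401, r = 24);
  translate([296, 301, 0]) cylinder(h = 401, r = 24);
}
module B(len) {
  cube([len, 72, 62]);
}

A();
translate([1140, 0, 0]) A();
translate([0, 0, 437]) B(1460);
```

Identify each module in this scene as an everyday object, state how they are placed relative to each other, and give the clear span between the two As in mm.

Second stool starts at x = 1140; first ends at x = 320; clear span = 1140 − 320 = 820 mm.

A is a stool. B is a beam. A beam spans the tops of two stools. The clear span between the two stools is 820 mm.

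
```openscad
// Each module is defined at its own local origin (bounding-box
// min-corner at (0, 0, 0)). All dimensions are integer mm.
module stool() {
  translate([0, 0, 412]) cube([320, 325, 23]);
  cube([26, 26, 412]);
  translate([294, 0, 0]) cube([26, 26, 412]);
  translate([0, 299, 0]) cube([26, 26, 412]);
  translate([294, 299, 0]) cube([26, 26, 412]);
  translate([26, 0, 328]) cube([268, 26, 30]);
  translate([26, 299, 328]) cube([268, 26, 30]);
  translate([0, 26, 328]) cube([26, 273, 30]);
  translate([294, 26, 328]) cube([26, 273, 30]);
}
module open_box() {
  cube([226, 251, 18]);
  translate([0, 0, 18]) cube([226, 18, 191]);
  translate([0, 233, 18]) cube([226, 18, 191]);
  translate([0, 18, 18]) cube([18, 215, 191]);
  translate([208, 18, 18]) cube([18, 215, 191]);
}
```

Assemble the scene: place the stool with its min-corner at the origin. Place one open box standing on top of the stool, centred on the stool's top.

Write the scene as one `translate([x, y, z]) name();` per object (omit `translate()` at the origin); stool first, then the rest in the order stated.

stool();
translate([47, 37, 435]) open_box();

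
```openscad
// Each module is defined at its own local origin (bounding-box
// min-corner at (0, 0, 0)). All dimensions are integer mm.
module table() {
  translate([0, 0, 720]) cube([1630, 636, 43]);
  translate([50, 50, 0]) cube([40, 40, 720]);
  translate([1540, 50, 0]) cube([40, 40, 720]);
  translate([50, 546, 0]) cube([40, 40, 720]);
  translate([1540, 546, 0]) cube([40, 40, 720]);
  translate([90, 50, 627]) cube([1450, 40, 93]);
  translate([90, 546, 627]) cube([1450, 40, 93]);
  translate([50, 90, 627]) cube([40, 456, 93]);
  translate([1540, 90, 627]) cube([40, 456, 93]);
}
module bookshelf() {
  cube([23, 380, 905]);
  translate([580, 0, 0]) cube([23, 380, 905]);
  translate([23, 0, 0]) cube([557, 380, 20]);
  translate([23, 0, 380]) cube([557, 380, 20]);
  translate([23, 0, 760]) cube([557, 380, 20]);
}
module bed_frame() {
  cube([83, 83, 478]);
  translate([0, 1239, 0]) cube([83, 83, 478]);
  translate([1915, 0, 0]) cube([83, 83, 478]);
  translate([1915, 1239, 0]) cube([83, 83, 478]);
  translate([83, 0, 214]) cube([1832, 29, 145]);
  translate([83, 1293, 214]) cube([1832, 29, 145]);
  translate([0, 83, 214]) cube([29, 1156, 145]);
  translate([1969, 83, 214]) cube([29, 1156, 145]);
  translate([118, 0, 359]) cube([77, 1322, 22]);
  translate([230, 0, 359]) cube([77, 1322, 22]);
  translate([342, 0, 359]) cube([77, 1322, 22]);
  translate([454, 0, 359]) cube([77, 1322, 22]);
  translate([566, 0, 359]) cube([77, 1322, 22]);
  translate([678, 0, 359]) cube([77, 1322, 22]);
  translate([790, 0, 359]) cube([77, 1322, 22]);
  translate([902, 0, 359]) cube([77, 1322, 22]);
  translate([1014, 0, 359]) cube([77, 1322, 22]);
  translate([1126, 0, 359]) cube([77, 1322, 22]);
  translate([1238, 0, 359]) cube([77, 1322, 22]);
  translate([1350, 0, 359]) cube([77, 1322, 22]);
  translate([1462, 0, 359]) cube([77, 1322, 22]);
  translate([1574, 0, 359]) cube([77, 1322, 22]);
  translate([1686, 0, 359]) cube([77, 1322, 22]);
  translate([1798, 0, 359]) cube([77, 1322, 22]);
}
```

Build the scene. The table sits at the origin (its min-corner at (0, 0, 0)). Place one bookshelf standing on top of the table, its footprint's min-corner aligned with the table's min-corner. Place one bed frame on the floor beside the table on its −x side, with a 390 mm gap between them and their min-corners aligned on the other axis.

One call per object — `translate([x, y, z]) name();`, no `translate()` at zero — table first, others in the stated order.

table();
translate([0, 0, 763]) bookshelf();
translate([-2388, 0, 0]) bed_frame();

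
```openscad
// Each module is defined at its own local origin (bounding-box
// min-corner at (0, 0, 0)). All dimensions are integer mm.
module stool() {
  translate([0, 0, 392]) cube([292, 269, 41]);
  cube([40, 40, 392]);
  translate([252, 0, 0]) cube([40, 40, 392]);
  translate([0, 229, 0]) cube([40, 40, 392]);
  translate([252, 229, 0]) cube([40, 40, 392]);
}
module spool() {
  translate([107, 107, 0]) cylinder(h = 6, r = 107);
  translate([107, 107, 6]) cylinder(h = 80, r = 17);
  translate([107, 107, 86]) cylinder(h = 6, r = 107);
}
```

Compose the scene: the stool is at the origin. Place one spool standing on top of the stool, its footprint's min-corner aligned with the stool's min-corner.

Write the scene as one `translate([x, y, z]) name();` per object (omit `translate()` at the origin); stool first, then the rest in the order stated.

stool();
translate([0, 0, 433]) spool();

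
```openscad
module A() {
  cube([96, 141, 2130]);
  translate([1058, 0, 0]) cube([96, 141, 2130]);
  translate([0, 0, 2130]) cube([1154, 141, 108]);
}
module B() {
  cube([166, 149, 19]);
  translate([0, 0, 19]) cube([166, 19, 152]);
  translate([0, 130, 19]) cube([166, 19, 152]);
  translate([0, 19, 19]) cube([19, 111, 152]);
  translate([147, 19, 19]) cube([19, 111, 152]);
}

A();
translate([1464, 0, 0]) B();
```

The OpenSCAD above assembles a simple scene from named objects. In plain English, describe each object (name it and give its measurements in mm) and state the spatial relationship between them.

A is a door frame. The clear opening is 962 mm wide and 2130 mm high. Two 96 mm wide jambs, 141 mm deep, stand either side of the opening from the floor to the top of the opening. A 108 mm thick head sits across the top of both jambs, spanning the full outside width of the frame.

B is an open storage box with external size 166×149×171 mm and wall thickness 19 mm (the base is also 19 mm thick). The base covers the whole footprint; the four walls stand on the base, with the y-facing walls full-width and the x-facing walls fitting between their inner faces.

The open box is on the floor beside the door frame on its +x side.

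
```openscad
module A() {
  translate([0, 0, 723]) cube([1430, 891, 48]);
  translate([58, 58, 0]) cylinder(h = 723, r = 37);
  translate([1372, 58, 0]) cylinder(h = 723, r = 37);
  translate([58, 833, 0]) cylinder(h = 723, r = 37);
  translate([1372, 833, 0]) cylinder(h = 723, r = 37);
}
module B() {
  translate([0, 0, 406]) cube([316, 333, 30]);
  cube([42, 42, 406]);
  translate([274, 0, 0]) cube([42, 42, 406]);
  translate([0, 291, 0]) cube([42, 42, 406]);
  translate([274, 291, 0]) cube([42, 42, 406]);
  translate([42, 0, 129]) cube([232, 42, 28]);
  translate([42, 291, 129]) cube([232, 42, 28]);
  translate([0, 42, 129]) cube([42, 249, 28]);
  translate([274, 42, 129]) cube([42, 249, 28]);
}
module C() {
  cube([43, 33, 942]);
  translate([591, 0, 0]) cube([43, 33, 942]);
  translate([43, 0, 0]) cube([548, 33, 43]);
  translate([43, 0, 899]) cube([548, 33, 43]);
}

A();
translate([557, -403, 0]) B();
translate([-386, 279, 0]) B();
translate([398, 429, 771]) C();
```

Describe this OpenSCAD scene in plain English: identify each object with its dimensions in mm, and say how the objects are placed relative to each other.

A is a table: top 1430 mm (x) × 891 mm (y), 48 mm thick, upper face at z = 771 mm, on four round legs of 74 mm diameter, each leg's bounding box inset 21 mm from the nearest pair of top edges, running from z = 0 to the bottom of the top.

B is a simple wooden stool: a rectangular seat 316 mm (x) by 333 mm (y), 30 mm thick, top face at z = 436 mm, on four square legs, each 42×42 mm in cross-section. The legs rest on z = 0, each flush with a corner of the seat. Four stretchers, 42 mm wide and 28 mm tall, connect adjacent legs with their undersides at z = 129 mm, each running between the inner faces of the legs it joins and aligned with the legs' outer faces on the other axis.

C is a picture frame with a 548×856 mm rectangular opening (x by z) and a uniform 43 mm border on every side. Frame depth is 33 mm along y. It is built from two vertical stiles running the full outside height and two horizontal rails spanning the gap between the stiles.

Two stools sit around the table at the −y, −x sides. The picture frame is on top of the table, centred.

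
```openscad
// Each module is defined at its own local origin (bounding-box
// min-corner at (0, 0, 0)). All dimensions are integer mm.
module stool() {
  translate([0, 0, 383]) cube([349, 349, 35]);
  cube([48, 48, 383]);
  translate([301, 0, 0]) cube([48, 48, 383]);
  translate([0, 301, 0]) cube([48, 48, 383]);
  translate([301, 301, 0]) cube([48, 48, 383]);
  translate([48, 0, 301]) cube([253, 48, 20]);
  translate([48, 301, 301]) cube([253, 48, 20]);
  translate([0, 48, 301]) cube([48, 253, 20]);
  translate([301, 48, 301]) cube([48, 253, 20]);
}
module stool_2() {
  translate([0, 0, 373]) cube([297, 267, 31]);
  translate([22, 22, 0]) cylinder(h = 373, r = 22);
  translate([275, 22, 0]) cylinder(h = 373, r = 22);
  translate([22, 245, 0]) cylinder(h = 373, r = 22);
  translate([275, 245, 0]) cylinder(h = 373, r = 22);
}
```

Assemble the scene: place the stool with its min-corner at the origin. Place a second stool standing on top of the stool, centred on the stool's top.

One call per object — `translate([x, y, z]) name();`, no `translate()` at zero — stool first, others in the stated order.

stool();
translate([26, 41, 418]) stool_2();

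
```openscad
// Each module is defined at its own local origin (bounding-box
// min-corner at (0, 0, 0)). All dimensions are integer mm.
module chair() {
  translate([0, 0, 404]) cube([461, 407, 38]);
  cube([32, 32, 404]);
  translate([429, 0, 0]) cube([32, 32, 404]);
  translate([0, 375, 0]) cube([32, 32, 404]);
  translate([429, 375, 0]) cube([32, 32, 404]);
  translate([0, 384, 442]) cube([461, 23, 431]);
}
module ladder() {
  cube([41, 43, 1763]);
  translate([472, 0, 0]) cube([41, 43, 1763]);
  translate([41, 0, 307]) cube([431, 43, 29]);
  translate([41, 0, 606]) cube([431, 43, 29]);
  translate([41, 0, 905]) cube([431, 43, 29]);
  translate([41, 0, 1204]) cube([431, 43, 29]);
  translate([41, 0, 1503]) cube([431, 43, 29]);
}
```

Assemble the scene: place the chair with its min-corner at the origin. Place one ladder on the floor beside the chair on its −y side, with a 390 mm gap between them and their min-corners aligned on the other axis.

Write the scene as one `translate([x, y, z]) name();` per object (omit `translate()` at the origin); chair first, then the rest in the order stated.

chair();
translate([0, -433, 0]) ladder();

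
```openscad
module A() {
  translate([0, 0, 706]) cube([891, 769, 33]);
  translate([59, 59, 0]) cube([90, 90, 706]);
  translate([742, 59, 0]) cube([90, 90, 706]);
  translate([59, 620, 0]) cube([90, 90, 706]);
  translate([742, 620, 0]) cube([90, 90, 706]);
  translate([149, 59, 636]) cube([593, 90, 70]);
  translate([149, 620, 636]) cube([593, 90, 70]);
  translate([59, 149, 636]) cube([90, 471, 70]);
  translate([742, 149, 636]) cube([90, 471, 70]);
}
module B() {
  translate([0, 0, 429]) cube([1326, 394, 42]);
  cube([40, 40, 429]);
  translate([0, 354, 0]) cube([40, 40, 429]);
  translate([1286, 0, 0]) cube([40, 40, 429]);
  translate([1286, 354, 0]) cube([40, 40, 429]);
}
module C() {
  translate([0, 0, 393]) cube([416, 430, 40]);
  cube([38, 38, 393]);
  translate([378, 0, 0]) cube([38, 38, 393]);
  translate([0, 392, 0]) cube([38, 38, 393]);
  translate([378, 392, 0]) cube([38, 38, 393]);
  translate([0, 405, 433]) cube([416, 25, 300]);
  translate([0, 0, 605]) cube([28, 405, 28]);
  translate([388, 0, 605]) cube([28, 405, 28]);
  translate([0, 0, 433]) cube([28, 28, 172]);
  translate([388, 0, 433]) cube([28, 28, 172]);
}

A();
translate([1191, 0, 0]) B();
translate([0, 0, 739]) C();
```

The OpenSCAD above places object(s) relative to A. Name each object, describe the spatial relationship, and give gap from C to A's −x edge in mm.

A is a table. B is a bench. C is a chair. The bench is on the floor beside the table on its +x side. The chair is on top of the table. The gap from the chair to the table's −x edge is 0 mm.

The chair's min-x is at 0; the table's min-x is 0; gap = 0 mm.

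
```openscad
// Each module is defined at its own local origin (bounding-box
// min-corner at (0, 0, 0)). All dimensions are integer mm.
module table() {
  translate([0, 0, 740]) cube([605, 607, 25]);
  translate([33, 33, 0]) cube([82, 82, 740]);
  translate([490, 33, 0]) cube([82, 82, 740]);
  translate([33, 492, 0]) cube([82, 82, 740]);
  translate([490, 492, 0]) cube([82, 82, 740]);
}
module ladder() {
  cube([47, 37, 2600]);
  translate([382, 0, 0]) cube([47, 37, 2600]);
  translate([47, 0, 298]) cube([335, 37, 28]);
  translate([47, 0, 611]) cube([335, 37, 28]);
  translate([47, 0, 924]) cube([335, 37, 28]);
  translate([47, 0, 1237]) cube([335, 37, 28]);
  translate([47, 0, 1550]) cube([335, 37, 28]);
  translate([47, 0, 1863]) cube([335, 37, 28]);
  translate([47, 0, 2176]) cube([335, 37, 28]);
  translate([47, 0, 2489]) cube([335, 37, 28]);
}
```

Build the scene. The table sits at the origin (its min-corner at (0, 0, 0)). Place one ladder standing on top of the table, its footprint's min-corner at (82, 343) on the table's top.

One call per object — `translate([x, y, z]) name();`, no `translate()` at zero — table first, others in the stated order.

table();
translate([82, 343, 765]) ladder();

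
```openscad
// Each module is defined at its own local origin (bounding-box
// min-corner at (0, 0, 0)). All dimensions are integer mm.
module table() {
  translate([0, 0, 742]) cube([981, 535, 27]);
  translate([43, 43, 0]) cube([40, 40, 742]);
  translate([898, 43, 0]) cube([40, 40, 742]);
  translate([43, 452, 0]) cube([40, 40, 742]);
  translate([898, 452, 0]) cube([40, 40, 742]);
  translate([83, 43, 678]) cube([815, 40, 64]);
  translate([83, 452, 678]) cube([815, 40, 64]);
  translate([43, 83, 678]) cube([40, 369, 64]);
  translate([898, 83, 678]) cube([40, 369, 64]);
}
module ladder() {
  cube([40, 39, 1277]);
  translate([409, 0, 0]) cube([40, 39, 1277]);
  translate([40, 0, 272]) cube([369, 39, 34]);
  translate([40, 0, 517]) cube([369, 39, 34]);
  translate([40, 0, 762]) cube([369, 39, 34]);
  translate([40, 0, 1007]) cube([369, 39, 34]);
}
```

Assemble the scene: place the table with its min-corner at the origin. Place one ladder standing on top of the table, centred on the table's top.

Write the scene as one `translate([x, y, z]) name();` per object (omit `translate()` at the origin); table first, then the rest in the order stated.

table();
translate([266, 248, 769]) ladder();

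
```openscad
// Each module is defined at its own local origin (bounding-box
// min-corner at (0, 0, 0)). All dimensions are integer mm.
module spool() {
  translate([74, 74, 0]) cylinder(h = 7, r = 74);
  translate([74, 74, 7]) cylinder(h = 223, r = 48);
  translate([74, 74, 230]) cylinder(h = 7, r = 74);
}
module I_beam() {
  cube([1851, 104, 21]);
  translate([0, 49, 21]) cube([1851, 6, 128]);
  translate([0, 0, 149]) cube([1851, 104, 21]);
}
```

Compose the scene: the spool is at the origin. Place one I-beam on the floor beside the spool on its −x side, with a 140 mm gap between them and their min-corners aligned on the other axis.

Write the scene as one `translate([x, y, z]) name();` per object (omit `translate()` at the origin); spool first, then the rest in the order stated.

spool();
translate([-1991, 0, 0]) I_beam();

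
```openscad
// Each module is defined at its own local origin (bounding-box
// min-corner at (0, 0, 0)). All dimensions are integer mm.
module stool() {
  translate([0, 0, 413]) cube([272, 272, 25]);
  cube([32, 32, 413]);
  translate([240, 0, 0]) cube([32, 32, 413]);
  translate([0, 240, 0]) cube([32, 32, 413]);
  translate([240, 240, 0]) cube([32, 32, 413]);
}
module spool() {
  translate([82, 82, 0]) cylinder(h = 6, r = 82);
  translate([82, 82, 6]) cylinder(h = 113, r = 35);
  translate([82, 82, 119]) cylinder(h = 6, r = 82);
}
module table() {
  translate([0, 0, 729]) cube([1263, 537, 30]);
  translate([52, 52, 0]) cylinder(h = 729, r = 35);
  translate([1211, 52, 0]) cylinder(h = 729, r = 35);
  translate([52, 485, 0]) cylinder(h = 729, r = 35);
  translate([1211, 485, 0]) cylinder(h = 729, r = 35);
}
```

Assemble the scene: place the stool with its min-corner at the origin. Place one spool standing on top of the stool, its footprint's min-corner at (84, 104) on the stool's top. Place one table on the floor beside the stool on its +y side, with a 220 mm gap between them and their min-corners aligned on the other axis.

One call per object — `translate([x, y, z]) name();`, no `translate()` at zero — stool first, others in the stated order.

stool();
translate([84, 104, 438]) spool();
translate([0, 492, 0]) table();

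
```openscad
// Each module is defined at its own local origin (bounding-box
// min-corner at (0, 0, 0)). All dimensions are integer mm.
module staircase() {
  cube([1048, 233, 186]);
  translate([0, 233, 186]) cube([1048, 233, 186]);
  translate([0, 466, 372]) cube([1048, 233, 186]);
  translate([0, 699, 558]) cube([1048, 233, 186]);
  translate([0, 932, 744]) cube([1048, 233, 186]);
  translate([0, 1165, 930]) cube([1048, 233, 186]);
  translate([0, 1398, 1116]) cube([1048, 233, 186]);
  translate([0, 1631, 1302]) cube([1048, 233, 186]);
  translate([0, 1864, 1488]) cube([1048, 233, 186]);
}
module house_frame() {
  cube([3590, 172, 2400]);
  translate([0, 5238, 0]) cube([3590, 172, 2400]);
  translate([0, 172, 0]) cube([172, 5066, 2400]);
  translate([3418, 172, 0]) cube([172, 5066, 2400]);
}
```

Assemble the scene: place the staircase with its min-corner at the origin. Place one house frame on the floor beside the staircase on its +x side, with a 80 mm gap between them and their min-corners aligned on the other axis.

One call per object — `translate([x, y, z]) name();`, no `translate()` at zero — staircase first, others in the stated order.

staircase();
translate([1128, 0, 0]) house_frame();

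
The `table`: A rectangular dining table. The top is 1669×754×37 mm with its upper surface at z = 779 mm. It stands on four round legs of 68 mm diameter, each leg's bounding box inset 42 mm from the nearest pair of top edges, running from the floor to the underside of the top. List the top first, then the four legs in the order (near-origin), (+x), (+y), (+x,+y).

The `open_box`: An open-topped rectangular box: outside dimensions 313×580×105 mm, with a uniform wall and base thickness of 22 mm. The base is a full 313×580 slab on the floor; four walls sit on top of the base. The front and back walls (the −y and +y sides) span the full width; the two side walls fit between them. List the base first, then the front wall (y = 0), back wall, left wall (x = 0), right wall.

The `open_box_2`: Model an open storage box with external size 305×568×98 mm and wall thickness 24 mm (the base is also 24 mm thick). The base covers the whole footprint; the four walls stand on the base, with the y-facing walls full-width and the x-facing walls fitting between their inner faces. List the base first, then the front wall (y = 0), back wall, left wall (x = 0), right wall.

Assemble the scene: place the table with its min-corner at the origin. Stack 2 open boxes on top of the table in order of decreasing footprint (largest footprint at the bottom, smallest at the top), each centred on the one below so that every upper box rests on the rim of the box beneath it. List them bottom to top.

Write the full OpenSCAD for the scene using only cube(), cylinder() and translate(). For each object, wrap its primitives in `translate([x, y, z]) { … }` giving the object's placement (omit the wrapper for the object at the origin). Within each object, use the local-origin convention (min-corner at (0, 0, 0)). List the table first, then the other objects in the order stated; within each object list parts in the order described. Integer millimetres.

translate([0, 0, 742]) cube([1669, 754, 37]);
translate([76, 76, 0]) cylinder(h = 742, r = 34);
translate([1593, 76, 0]) cylinder(h = 742, r = 34);
translate([76, 678, 0]) cylinder(h = 742, r = 34);
translate([1593, 678, 0]) cylinder(h = 742, r = 34);
translate([678, 87, 779]) {
  cube([313, 580, 22]);
  translate([0, 0, 22]) cube([313, 22, 83]);
  translate([0, 558, 22]) cube([313, 22, 83]);
  translate([0, 22, 22]) cube([22, 536, 83]);
  translate([291, 22, 22]) cube([22, 536, 83]);
}
translate([682, 93, 884]) {
  cube([305, 568, 24]);
  translate([0, 0, 24]) cube([305, 24, 74]);
  translate([0, 544, 24]) cube([305, 24, 74]);
  translate([0, 24, 24]) cube([24, 520, 74]);
  translate([281, 24, 24]) cube([24, 520, 74]);
}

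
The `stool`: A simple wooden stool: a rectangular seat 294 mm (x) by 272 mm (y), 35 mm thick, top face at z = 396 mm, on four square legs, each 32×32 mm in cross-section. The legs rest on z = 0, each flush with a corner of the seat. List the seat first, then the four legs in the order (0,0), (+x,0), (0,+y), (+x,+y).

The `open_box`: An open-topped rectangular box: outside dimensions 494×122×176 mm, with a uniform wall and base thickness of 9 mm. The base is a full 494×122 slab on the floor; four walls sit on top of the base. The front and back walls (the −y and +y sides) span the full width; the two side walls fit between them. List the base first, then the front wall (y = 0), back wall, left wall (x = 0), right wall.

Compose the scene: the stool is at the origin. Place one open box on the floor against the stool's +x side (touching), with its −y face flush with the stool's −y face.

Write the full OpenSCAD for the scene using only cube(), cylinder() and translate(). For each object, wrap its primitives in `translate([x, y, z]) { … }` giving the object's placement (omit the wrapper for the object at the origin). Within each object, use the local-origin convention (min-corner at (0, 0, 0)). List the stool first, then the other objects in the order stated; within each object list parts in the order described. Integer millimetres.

translate([0, 0, 361]) cube([294, 272, 35]);
cube([32, 32, 361]);
translate([262, 0, 0]) cube([32, 32, 361]);
translate([0, 240, 0]) cube([32, 32, 361]);
translate([262, 240, 0]) cube([32, 32, 361]);
translate([294, 0, 0]) {
  cube([494, 122, 9]);
  translate([0, 0, 9]) cube([494, 9, 167]);
  translate([0, 113, 9]) cube([494, 9, 167]);
  translate([0, 9, 9]) cube([9, 104, 167]);
  translate([485, 9, 9]) cube([9, 104, 167]);
}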